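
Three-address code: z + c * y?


Break into single-operator statements:
t1 = c * y
t2 = z + t1


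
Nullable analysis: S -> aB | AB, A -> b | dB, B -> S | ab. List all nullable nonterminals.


A nonterminal is nullable iff some alternative derives ε (directly, or every symbol in it is nullable)
Nullable: {}


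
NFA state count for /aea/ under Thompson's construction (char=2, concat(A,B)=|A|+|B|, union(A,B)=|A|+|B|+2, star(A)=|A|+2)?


Syntax tree has 3 char leaf(s), 0 union(s), 0 star(s)
chars contribute 3×2 = 6; each union adds +2; each star adds +2
Total: 6 + 0 + 0 = 6 states


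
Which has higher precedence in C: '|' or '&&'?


'|' is bitwise OR (level 3); '&&' is logical AND (level 2)
Higher level binds tighter
'|' has higher precedence than '&&'


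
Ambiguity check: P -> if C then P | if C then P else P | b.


dangling else: 'if C then if C then b else b' parses two ways
Ambiguous


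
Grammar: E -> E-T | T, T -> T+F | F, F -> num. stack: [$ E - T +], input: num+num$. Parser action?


no handle; shift 'num'
Action: shift


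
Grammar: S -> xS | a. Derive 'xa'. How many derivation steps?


Derivation: S => xS => xa
Steps: 2


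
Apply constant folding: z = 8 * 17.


8 * 17 = 136 at compile time
Optimized: z = 136


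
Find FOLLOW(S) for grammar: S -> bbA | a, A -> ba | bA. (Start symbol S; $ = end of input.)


$ ∈ FOLLOW(S). For each A -> αBβ: add FIRST(β)\{ε} to FOLLOW(B); if β nullable, add FOLLOW(A).
FOLLOW(S) = {$}


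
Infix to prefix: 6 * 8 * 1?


left-to-right (same/higher precedence on left): tree is (* (* 6 8) 1)
Prefix: * * 6 8 1


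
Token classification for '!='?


Pattern: operator symbol
Type: OPERATOR


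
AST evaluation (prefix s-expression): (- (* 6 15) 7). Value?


Evaluate inner: (* 6 15) = 90
Evaluate root: (- 90 7) = 83
Result: 83


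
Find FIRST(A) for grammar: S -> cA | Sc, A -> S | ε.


Per alternative of A: FIRST(S) = {c}; FIRST(ε) = {ε}
FIRST(A) = {c, ε}


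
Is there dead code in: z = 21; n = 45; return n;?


z is assigned but never read
Dead: 'z = 21'


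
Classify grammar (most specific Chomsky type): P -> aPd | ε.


Single nonterminal LHS, but a^n d^n is not regular
Classification: Type 2 (Context-Free)


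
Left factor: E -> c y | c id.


Common prefix: 'c'
Factored: E -> c E', E' -> y | id


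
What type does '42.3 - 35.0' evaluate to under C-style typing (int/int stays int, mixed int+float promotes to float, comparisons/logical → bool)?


Operand types: float - float
Rule: mixed int/float promotes to float; int/int stays int
Result type: float


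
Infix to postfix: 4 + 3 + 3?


Left to right (same or higher precedence on left)
Postfix: 4 3 + 3 +


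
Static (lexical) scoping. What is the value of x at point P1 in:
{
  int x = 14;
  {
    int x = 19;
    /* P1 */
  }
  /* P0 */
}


x declared in the same block as P1
x = 19


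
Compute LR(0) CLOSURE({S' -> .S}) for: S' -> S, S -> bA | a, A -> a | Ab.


Start: S' -> .S
For each item with dot before a nonterminal B, add B -> .γ for every B-production
Closure: [S' -> .S, S -> .bA, S -> .a]


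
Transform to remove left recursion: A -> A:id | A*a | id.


Left-recursive alternatives: A:id, A*a; non-recursive: id
Introduce A': A -> idA', A' -> :idA' | *aA' | ε


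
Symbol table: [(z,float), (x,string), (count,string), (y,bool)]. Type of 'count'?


Lookup 'count' → type string


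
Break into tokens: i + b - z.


Scan left to right, longest-match per lexeme
Tokens: ID(i), OP(+), ID(b), OP(-), ID(z)


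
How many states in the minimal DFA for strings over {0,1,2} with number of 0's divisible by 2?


Track (count of 0) mod 2: states 0..1, accept at 0
Minimal DFA: 2 states


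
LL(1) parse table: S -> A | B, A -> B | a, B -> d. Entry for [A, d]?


For [A, d]: 'd' ∈ FIRST(B)
Entry: A -> B


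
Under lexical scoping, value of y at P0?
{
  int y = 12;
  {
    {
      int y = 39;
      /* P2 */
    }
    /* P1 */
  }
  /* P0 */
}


y declared in the same block as P0
y = 12


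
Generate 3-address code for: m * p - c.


Break into single-operator statements:
t1 = m * p
t2 = t1 - c


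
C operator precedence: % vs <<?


'%' is multiplicative (level 10); '<<' is shift (level 8)
Higher level binds tighter
'%' has higher precedence than '<<'


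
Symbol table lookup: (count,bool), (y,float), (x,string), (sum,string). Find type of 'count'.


Lookup 'count' → type bool


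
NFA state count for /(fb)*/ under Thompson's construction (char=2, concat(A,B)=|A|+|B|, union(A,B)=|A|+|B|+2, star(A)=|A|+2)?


Syntax tree has 2 char leaf(s), 0 union(s), 1 star(s)
chars contribute 2×2 = 4; each union adds +2; each star adds +2
Total: 4 + 0 + 2 = 6 states


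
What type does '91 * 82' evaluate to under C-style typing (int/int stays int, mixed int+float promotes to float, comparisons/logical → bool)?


Operand types: int * int
Rule: mixed int/float promotes to float; int/int stays int
Result type: int


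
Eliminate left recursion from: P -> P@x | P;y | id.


Left-recursive alternatives: P@x, P;y; non-recursive: id
Introduce P': P -> idP', P' -> @xP' | ;yP' | ε


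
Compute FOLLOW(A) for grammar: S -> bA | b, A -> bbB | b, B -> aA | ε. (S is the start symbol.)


$ ∈ FOLLOW(S). For each A -> αBβ: add FIRST(β)\{ε} to FOLLOW(B); if β nullable, add FOLLOW(A).
FOLLOW(A) = {$}


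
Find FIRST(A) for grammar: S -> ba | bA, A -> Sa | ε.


Per alternative of A: FIRST(Sa) = {b}; FIRST(ε) = {ε}
FIRST(A) = {b, ε}


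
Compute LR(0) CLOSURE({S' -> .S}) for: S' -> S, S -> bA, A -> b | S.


Start: S' -> .S
For each item with dot before a nonterminal B, add B -> .γ for every B-production
Closure: [S' -> .S, S -> .bA]


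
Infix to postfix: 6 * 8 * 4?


Left to right (same or higher precedence on left)
Postfix: 6 8 * 4 *


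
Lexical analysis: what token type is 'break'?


Pattern: reserved word
Type: KEYWORD


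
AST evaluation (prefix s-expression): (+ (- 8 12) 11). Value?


Evaluate inner: (- 8 12) = -4
Evaluate root: (+ -4 11) = 7
Result: 7


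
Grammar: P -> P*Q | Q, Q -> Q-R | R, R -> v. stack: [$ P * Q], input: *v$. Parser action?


handle 'P*Q' on top; lookahead ∈ FOLLOW(P) = {*, $}
Action: reduce (P -> P*Q)


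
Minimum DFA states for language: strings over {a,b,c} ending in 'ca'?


Track the longest suffix of input matching a prefix of 'ca': 3 classes (prefixes of length 0..2)
Minimal DFA: 3 states


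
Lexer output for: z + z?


Scan left to right, longest-match per lexeme
Tokens: ID(z), OP(+), ID(z)


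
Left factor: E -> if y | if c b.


Common prefix: 'if'
Factored: E -> if E', E' -> y | c b


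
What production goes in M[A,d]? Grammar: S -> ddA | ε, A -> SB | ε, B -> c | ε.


For [A, d]: 'd' ∈ FIRST(SB)
Entry: A -> SB


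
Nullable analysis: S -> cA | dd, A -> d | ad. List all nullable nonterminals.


A nonterminal is nullable iff some alternative derives ε (directly, or every symbol in it is nullable)
Nullable: {}


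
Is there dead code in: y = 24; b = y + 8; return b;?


y is read by b's definition; b is returned
No dead code


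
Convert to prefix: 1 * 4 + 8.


left-to-right (same/higher precedence on left): tree is (+ (* 1 4) 8)
Prefix: + * 1 4 8


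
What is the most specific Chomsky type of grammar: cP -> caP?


LHS has context (more than one symbol) and |LHS| ≤ |RHS|
Classification: Type 1 (Context-Sensitive)


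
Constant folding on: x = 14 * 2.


14 * 2 = 28 at compile time
Optimized: x = 28


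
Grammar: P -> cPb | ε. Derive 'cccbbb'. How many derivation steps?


Derivation: P => cPb => ccPbb => cccPbbb => cccbbb
Steps: 4


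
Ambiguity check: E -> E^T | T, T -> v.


precedence layered via separate nonterminal T: deterministic
Unambiguous


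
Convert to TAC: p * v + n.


Break into single-operator statements:
t1 = p * v
t2 = t1 + n


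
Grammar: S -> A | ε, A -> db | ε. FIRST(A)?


Per alternative of A: FIRST(db) = {d}; FIRST(ε) = {ε}
FIRST(A) = {d, ε}


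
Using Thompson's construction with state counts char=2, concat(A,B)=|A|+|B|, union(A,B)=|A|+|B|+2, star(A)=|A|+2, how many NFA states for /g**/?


Syntax tree has 1 char leaf(s), 0 union(s), 2 star(s)
chars contribute 1×2 = 2; each union adds +2; each star adds +2
Total: 2 + 0 + 4 = 6 states


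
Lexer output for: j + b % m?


Scan left to right, longest-match per lexeme
Tokens: ID(j), OP(+), ID(b), OP(%), ID(m)


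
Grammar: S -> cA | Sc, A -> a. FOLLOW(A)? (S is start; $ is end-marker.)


$ ∈ FOLLOW(S). For each A -> αBβ: add FIRST(β)\{ε} to FOLLOW(B); if β nullable, add FOLLOW(A).
FOLLOW(A) = {$, c}


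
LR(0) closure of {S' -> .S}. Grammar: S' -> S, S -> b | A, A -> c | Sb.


Start: S' -> .S
For each item with dot before a nonterminal B, add B -> .γ for every B-production
Closure: [S' -> .S, S -> .b, S -> .A, A -> .c, A -> .Sb]


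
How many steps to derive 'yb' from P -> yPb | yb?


Derivation: P => yb
Steps: 1


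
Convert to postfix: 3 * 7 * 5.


Left to right (same or higher precedence on left)
Postfix: 3 7 * 5 *


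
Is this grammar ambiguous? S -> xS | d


right-linear, alternatives start with distinct terminals 'x' vs 'd': unique leftmost derivation
Unambiguous


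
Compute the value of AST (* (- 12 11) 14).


Evaluate inner: (- 12 11) = 1
Evaluate root: (* 1 14) = 14
Result: 14


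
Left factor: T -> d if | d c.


Common prefix: 'd'
Factored: T -> d T', T' -> if | c


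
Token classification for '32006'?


Pattern: digits only
Type: INTEGER_LITERAL


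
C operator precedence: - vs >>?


'-' is additive (level 9); '>>' is shift (level 8)
Higher level binds tighter
'-' has higher precedence than '>>'


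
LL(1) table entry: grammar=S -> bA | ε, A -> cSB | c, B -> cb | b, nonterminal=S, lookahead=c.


For [S, c]: ε is nullable and 'c' ∈ FOLLOW(S)
Entry: S -> ε


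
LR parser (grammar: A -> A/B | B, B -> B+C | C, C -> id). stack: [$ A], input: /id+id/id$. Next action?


shift '/' to continue A -> A/B
Action: shift


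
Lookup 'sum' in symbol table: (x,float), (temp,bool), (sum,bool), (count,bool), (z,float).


Lookup 'sum' → type bool


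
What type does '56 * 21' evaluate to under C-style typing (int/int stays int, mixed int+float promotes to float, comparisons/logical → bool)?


Operand types: int * int
Rule: mixed int/float promotes to float; int/int stays int
Result type: int


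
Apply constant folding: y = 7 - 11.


7 - 11 = -4 at compile time
Optimized: y = -4


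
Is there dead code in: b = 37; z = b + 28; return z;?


b is read by z's definition; z is returned
No dead code


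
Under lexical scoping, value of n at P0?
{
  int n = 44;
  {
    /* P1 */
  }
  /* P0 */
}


n declared in the same block as P0
n = 44


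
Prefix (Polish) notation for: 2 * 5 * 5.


left-to-right (same/higher precedence on left): tree is (* (* 2 5) 5)
Prefix: * * 2 5 5


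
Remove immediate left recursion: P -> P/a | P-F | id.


Left-recursive alternatives: P/a, P-F; non-recursive: id
Introduce P': P -> idP', P' -> /aP' | -FP' | ε


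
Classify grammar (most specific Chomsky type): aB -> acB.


LHS has context (more than one symbol) and |LHS| ≤ |RHS|
Classification: Type 1 (Context-Sensitive)


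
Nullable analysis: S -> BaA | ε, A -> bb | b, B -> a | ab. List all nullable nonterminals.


A nonterminal is nullable iff some alternative derives ε (directly, or every symbol in it is nullable)
Nullable: {S}


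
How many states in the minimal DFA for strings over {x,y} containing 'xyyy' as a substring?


KMP-style automaton: 4 progress states + 1 absorbing accept = 5
Minimal DFA: 5 states


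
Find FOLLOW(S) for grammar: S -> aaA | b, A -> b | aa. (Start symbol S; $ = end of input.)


$ ∈ FOLLOW(S). For each A -> αBβ: add FIRST(β)\{ε} to FOLLOW(B); if β nullable, add FOLLOW(A).
FOLLOW(S) = {$}


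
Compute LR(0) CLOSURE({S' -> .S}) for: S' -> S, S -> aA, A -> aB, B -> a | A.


Start: S' -> .S
For each item with dot before a nonterminal B, add B -> .γ for every B-production
Closure: [S' -> .S, S -> .aA]


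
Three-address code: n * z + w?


Break into single-operator statements:
t1 = n * z
t2 = t1 + w


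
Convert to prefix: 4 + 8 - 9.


left-to-right (same/higher precedence on left): tree is (- (+ 4 8) 9)
Prefix: - + 4 8 9


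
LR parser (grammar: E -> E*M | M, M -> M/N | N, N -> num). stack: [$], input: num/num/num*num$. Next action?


no handle on stack; shift 'num'
Action: shift


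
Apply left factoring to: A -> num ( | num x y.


Common prefix: 'num'
Factored: A -> num A', A' -> ( | x y


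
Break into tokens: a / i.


Scan left to right, longest-match per lexeme
Tokens: ID(a), OP(/), ID(i)


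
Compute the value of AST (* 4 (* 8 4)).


Evaluate inner: (* 8 4) = 32
Evaluate root: (* 4 32) = 128
Result: 128


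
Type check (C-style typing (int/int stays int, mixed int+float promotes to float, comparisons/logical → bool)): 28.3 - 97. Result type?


Operand types: float - int
Rule: mixed int/float promotes to float; int/int stays int
Result type: float


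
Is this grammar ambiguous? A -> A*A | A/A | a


'a*a/a' has two parse trees (no precedence encoded between * and /)
Ambiguous


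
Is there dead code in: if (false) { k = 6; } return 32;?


condition is constant false, so the whole block is unreachable
Dead: 'if (false) { k = 6; }'


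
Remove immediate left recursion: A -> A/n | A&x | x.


Left-recursive alternatives: A/n, A&x; non-recursive: x
Introduce A': A -> xA', A' -> /nA' | &xA' | ε


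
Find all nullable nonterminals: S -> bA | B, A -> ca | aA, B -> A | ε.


A nonterminal is nullable iff some alternative derives ε (directly, or every symbol in it is nullable)
Nullable: {B, S}


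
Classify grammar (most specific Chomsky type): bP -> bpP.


LHS has context (more than one symbol) and |LHS| ≤ |RHS|
Classification: Type 1 (Context-Sensitive)


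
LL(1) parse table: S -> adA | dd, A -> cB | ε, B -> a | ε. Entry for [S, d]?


For [S, d]: 'd' ∈ FIRST(dd)
Entry: S -> dd


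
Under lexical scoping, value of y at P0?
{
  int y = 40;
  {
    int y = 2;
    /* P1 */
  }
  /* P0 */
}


y declared in the same block as P0
y = 40


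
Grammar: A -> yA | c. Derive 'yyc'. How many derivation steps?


Derivation: A => yA => yyA => yyc
Steps: 3


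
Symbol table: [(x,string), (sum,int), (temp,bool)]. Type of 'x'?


Lookup 'x' → type string


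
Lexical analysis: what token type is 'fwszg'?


Pattern: letter/underscore followed by alphanumerics, not a keyword
Type: IDENTIFIER


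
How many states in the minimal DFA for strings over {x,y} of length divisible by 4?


Track length mod 4: states 0..3, accept at 0
Minimal DFA: 4 states


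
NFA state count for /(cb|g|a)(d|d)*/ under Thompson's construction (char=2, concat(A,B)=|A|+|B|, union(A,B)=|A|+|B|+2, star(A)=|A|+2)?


Syntax tree has 6 char leaf(s), 3 union(s), 1 star(s)
chars contribute 6×2 = 12; each union adds +2; each star adds +2
Total: 12 + 6 + 2 = 20 states


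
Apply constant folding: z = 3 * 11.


3 * 11 = 33 at compile time
Optimized: z = 33


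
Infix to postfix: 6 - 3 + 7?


Left to right (same or higher precedence on left)
Postfix: 6 3 - 7 +


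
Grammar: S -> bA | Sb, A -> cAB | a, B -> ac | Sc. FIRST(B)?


Per alternative of B: FIRST(ac) = {a}; FIRST(Sc) = {b}
FIRST(B) = {a, b}


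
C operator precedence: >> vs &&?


'>>' is shift (level 8); '&&' is logical AND (level 2)
Higher level binds tighter
'>>' has higher precedence than '&&'


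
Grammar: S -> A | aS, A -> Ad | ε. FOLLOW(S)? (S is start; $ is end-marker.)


$ ∈ FOLLOW(S). For each A -> αBβ: add FIRST(β)\{ε} to FOLLOW(B); if β nullable, add FOLLOW(A).
FOLLOW(S) = {$}


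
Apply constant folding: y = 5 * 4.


5 * 4 = 20 at compile time
Optimized: y = 20


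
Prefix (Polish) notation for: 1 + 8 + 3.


left-to-right (same/higher precedence on left): tree is (+ (+ 1 8) 3)
Prefix: + + 1 8 3


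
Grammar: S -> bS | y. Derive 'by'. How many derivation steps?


Derivation: S => bS => by
Steps: 2


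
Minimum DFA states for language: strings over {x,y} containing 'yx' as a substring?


KMP-style automaton: 2 progress states + 1 absorbing accept = 3
Minimal DFA: 3 states


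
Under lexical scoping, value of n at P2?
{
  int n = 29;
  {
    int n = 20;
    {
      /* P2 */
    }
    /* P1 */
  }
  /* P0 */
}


P2's block does not declare n; resolves to the enclosing declaration at depth 1
n = 20


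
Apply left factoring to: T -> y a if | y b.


Common prefix: 'y'
Factored: T -> y T', T' -> a if | b


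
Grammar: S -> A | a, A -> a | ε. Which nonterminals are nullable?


A nonterminal is nullable iff some alternative derives ε (directly, or every symbol in it is nullable)
Nullable: {A, S}


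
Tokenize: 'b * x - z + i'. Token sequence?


Scan left to right, longest-match per lexeme
Tokens: ID(b), OP(*), ID(x), OP(-), ID(z), OP(+), ID(i)


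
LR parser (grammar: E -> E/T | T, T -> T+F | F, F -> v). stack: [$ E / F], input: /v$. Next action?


'F' (not preceded by T+) is the handle for T -> F
Action: reduce (T -> F)


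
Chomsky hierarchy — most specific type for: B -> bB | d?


Right-linear: every RHS is a terminal or a terminal followed by one nonterminal
Classification: Type 3 (Regular)


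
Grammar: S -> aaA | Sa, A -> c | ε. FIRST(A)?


Per alternative of A: FIRST(c) = {c}; FIRST(ε) = {ε}
FIRST(A) = {c, ε}


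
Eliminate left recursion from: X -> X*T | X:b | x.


Left-recursive alternatives: X*T, X:b; non-recursive: x
Introduce X': X -> xX', X' -> *TX' | :bX' | ε


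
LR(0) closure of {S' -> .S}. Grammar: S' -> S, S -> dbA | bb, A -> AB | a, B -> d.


Start: S' -> .S
For each item with dot before a nonterminal B, add B -> .γ for every B-production
Closure: [S' -> .S, S -> .dbA, S -> .bb]


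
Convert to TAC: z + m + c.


Break into single-operator statements:
t1 = z + m
t2 = t1 + c


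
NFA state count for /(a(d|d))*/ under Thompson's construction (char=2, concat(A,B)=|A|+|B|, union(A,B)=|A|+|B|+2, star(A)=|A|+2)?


Syntax tree has 3 char leaf(s), 1 union(s), 1 star(s)
chars contribute 3×2 = 6; each union adds +2; each star adds +2
Total: 6 + 2 + 2 = 10 states


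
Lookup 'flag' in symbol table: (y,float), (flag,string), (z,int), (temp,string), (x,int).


Lookup 'flag' → type string


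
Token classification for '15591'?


Pattern: digits only
Type: INTEGER_LITERAL


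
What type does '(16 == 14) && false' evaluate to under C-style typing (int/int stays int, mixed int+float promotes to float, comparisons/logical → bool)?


Operand types: bool && bool
Rule: logical operators take bool operands and yield bool
Result type: bool


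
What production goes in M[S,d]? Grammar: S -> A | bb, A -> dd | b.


For [S, d]: 'd' ∈ FIRST(A)
Entry: S -> A


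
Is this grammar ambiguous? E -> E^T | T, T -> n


precedence layered via separate nonterminal T: deterministic
Unambiguous


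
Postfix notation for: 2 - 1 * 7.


* has higher precedence, evaluate 1*7 first
Postfix: 2 1 7 * -


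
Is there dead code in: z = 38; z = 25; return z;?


first assignment to z is overwritten before any read
Dead: 'z = 38'


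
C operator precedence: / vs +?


'/' is multiplicative (level 10); '+' is additive (level 9)
Higher level binds tighter
'/' has higher precedence than '+'


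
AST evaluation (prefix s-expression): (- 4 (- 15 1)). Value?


Evaluate inner: (- 15 1) = 14
Evaluate root: (- 4 14) = -10
Result: -10


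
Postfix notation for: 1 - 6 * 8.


* has higher precedence, evaluate 6*8 first
Postfix: 1 6 8 * -


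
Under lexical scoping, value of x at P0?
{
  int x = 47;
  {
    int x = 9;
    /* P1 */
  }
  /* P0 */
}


x declared in the same block as P0
x = 47


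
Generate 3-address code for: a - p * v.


Break into single-operator statements:
t1 = p * v
t2 = a - t1


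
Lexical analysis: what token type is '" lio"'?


Pattern: double-quoted sequence
Type: STRING_LITERAL


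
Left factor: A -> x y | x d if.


Common prefix: 'x'
Factored: A -> x A', A' -> y | d if


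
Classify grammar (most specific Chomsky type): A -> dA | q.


Right-linear: every RHS is a terminal or a terminal followed by one nonterminal
Classification: Type 3 (Regular)


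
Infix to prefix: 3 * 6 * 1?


left-to-right (same/higher precedence on left): tree is (* (* 3 6) 1)
Prefix: * * 3 6 1


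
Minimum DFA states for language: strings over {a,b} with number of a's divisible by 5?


Track (count of a) mod 5: states 0..4, accept at 0
Minimal DFA: 5 states


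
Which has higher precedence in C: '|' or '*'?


'*' is multiplicative (level 10); '|' is bitwise OR (level 3)
Higher level binds tighter
'*' has higher precedence than '|'


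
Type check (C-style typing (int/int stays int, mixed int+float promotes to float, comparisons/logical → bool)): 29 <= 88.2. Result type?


Operand types: int <= float
Rule: comparison yields bool
Result type: bool


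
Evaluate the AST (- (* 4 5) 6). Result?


Evaluate inner: (* 4 5) = 20
Evaluate root: (- 20 6) = 14
Result: 14


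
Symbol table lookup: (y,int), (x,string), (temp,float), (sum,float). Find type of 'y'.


Lookup 'y' → type int


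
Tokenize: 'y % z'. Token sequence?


Scan left to right, longest-match per lexeme
Tokens: ID(y), OP(%), ID(z)


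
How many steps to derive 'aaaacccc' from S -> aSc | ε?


Derivation: S => aSc => aaScc => aaaSccc => aaaaScccc => aaaacccc
Steps: 5


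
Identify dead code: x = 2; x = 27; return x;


first assignment to x is overwritten before any read
Dead: 'x = 2'


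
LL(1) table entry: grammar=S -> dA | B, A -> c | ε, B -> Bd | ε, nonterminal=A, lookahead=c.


For [A, c]: 'c' ∈ FIRST(c)
Entry: A -> c


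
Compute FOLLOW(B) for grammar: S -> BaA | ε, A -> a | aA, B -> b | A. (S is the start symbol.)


$ ∈ FOLLOW(S). For each A -> αBβ: add FIRST(β)\{ε} to FOLLOW(B); if β nullable, add FOLLOW(A).
FOLLOW(B) = {a}


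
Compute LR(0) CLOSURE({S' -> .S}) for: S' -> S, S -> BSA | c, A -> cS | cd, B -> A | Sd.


Start: S' -> .S
For each item with dot before a nonterminal B, add B -> .γ for every B-production
Closure: [S' -> .S, S -> .BSA, S -> .c, B -> .A, B -> .Sd, A -> .cS, A -> .cd]


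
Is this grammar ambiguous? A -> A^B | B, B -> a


precedence layered via separate nonterminal B: deterministic
Unambiguous


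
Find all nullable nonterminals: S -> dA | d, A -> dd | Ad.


A nonterminal is nullable iff some alternative derives ε (directly, or every symbol in it is nullable)
Nullable: {}


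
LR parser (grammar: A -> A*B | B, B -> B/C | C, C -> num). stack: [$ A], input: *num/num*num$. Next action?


shift '*' to continue A -> A*B
Action: shift


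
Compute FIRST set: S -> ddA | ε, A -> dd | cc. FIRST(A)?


Per alternative of A: FIRST(dd) = {d}; FIRST(cc) = {c}
FIRST(A) = {c, d}


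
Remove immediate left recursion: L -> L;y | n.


Left-recursive alternatives: L;y; non-recursive: n
Introduce L': L -> nL', L' -> ;yL' | ε


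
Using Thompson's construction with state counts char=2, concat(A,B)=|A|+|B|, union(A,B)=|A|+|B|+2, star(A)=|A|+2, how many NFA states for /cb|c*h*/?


Syntax tree has 4 char leaf(s), 1 union(s), 2 star(s)
chars contribute 4×2 = 8; each union adds +2; each star adds +2
Total: 8 + 2 + 4 = 14 states


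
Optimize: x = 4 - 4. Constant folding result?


4 - 4 = 0 at compile time
Optimized: x = 0


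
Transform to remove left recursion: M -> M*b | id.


Left-recursive alternatives: M*b; non-recursive: id
Introduce M': M -> idM', M' -> *bM' | ε


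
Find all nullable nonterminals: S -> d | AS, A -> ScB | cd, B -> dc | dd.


A nonterminal is nullable iff some alternative derives ε (directly, or every symbol in it is nullable)
Nullable: {}


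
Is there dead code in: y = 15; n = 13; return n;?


y is assigned but never read
Dead: 'y = 15'


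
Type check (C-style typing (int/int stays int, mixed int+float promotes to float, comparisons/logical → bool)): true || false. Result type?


Operand types: bool || bool
Rule: logical operators take bool operands and yield bool
Result type: bool


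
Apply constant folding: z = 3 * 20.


3 * 20 = 60 at compile time
Optimized: z = 60


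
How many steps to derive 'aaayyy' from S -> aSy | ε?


Derivation: S => aSy => aaSyy => aaaSyyy => aaayyy
Steps: 4


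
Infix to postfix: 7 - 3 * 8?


* has higher precedence, evaluate 3*8 first
Postfix: 7 3 8 * -


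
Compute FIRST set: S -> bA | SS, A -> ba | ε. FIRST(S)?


Per alternative of S: FIRST(bA) = {b}; FIRST(SS) = {b}
FIRST(S) = {b}


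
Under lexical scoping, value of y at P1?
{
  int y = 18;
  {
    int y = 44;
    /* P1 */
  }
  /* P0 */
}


y declared in the same block as P1
y = 44


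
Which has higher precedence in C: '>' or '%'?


'%' is multiplicative (level 10); '>' is relational (level 7)
Higher level binds tighter
'%' has higher precedence than '>'


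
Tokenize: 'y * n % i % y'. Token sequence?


Scan left to right, longest-match per lexeme
Tokens: ID(y), OP(*), ID(n), OP(%), ID(i), OP(%), ID(y)


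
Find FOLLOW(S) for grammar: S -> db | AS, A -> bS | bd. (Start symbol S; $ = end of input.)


$ ∈ FOLLOW(S). For each A -> αBβ: add FIRST(β)\{ε} to FOLLOW(B); if β nullable, add FOLLOW(A).
FOLLOW(S) = {$, b, d}


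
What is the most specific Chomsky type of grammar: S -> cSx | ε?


Single nonterminal LHS, but c^n x^n is not regular
Classification: Type 2 (Context-Free)


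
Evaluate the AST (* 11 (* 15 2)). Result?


Evaluate inner: (* 15 2) = 30
Evaluate root: (* 11 30) = 330
Result: 330


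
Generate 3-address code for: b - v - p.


Break into single-operator statements:
t1 = b - v
t2 = t1 - p


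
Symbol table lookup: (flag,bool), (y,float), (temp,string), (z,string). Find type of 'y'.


Lookup 'y' → type float


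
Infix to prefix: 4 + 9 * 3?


'*' binds tighter: tree is (+ 4 (* 9 3))
Prefix: + 4 * 9 3


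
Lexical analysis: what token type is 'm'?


Pattern: letter/underscore followed by alphanumerics, not a keyword
Type: IDENTIFIER


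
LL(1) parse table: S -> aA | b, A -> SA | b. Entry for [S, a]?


For [S, a]: 'a' ∈ FIRST(aA)
Entry: S -> aA


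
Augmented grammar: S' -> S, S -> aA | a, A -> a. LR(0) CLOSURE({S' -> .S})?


Start: S' -> .S
For each item with dot before a nonterminal B, add B -> .γ for every B-production
Closure: [S' -> .S, S -> .aA, S -> .a]


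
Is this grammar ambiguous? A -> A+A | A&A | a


'a+a&a' has two parse trees (no precedence encoded between + and &)
Ambiguous


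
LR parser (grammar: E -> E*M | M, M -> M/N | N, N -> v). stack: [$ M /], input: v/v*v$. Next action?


no handle; shift 'v'
Action: shift


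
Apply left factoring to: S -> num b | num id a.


Common prefix: 'num'
Factored: S -> num S', S' -> b | id a


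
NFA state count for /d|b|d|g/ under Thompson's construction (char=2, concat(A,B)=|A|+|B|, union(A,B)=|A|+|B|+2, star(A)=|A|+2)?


Syntax tree has 4 char leaf(s), 3 union(s), 0 star(s)
chars contribute 4×2 = 8; each union adds +2; each star adds +2
Total: 8 + 6 + 0 = 14 states


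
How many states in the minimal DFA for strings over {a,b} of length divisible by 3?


Track length mod 3: states 0..2, accept at 0
Minimal DFA: 3 states


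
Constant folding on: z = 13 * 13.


13 * 13 = 169 at compile time
Optimized: z = 169


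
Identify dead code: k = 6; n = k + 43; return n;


k is read by n's definition; n is returned
No dead code


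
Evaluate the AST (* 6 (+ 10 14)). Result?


Evaluate inner: (+ 10 14) = 24
Evaluate root: (* 6 24) = 144
Result: 144


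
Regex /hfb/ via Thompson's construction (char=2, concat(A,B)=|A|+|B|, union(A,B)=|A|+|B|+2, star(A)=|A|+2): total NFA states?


Syntax tree has 3 char leaf(s), 0 union(s), 0 star(s)
chars contribute 3×2 = 6; each union adds +2; each star adds +2
Total: 6 + 0 + 0 = 6 states


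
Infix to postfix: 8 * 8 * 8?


Left to right (same or higher precedence on left)
Postfix: 8 8 * 8 *


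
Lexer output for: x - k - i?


Scan left to right, longest-match per lexeme
Tokens: ID(x), OP(-), ID(k), OP(-), ID(i)


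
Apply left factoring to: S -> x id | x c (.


Common prefix: 'x'
Factored: S -> x S', S' -> id | c (


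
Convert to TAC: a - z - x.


Break into single-operator statements:
t1 = a - z
t2 = t1 - x


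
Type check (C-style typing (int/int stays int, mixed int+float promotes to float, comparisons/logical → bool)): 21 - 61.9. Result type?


Operand types: int - float
Rule: mixed int/float promotes to float; int/int stays int
Result type: float


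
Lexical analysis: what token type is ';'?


Pattern: delimiter/punctuation
Type: PUNCTUATION


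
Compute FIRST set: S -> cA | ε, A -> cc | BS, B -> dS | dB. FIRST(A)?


Per alternative of A: FIRST(cc) = {c}; FIRST(BS) = {d}
FIRST(A) = {c, d}


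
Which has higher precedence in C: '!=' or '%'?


'%' is multiplicative (level 10); '!=' is equality (level 6)
Higher level binds tighter
'%' has higher precedence than '!='


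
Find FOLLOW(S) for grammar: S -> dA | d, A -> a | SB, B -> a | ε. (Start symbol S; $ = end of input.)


$ ∈ FOLLOW(S). For each A -> αBβ: add FIRST(β)\{ε} to FOLLOW(B); if β nullable, add FOLLOW(A).
FOLLOW(S) = {$, a}


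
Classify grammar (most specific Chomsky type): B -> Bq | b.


Left-linear: every RHS is a terminal or one nonterminal followed by a terminal
Classification: Type 3 (Regular)


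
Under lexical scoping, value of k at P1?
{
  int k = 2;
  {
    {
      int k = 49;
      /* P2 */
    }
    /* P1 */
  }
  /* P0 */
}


P1's block does not declare k; resolves to the enclosing declaration at depth 0
k = 2


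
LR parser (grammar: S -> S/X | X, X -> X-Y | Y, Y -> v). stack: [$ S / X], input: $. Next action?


handle 'S/X' on top; lookahead ∈ FOLLOW(S) = {/, $}
Action: reduce (S -> S/X)


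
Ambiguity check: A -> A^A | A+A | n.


'n^n+n' has two parse trees (no precedence encoded between ^ and +)
Ambiguous


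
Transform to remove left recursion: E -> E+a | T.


Left-recursive alternatives: E+a; non-recursive: T
Introduce E': E -> TE', E' -> +aE' | ε


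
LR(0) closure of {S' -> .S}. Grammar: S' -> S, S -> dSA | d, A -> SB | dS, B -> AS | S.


Start: S' -> .S
For each item with dot before a nonterminal B, add B -> .γ for every B-production
Closure: [S' -> .S, S -> .dSA, S -> .d]


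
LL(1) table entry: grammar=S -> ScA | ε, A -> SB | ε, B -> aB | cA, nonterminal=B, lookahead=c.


For [B, c]: 'c' ∈ FIRST(cA)
Entry: B -> cA


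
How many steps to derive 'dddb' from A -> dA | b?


Derivation: A => dA => ddA => dddA => dddb
Steps: 4


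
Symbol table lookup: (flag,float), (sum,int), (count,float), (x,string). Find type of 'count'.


Lookup 'count' → type float


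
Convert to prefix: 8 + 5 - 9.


left-to-right (same/higher precedence on left): tree is (- (+ 8 5) 9)
Prefix: - + 8 5 9


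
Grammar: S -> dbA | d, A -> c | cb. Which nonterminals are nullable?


A nonterminal is nullable iff some alternative derives ε (directly, or every symbol in it is nullable)
Nullable: {}


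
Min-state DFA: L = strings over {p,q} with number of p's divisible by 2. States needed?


Track (count of p) mod 2: states 0..1, accept at 0
Minimal DFA: 2 states


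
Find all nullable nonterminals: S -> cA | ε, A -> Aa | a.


A nonterminal is nullable iff some alternative derives ε (directly, or every symbol in it is nullable)
Nullable: {S}


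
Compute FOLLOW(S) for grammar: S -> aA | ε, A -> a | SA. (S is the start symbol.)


$ ∈ FOLLOW(S). For each A -> αBβ: add FIRST(β)\{ε} to FOLLOW(B); if β nullable, add FOLLOW(A).
FOLLOW(S) = {$, a}


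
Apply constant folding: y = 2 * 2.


2 * 2 = 4 at compile time
Optimized: y = 4


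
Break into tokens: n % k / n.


Scan left to right, longest-match per lexeme
Tokens: ID(n), OP(%), ID(k), OP(/), ID(n)


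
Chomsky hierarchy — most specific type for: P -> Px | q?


Left-linear: every RHS is a terminal or one nonterminal followed by a terminal
Classification: Type 3 (Regular)


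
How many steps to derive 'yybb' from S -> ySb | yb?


Derivation: S => ySb => yybb
Steps: 2


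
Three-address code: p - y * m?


Break into single-operator statements:
t1 = y * m
t2 = p - t1


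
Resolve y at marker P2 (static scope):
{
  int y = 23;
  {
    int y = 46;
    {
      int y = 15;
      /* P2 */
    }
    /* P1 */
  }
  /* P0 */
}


y declared in the same block as P2
y = 15


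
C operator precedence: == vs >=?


'>=' is relational (level 7); '==' is equality (level 6)
Higher level binds tighter
'>=' has higher precedence than '=='


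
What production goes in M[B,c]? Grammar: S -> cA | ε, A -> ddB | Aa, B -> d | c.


For [B, c]: 'c' ∈ FIRST(c)
Entry: B -> c


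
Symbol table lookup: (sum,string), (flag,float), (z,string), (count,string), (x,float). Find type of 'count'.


Lookup 'count' → type string


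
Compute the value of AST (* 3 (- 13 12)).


Evaluate inner: (- 13 12) = 1
Evaluate root: (* 3 1) = 3
Result: 3


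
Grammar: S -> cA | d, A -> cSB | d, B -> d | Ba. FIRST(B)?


Per alternative of B: FIRST(d) = {d}; FIRST(Ba) = {d}
FIRST(B) = {d}


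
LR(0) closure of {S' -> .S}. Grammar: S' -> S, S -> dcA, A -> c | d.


Start: S' -> .S
For each item with dot before a nonterminal B, add B -> .γ for every B-production
Closure: [S' -> .S, S -> .dcA]


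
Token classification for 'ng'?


Pattern: letter/underscore followed by alphanumerics, not a keyword
Type: IDENTIFIER


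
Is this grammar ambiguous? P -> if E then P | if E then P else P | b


dangling else: 'if E then if E then b else b' parses two ways
Ambiguous


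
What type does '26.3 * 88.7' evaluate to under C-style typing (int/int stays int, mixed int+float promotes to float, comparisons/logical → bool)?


Operand types: float * float
Rule: mixed int/float promotes to float; int/int stays int
Result type: float


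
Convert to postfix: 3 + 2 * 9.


* has higher precedence, evaluate 2*9 first
Postfix: 3 2 9 * +


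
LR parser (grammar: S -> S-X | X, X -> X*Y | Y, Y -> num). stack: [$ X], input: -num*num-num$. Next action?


lookahead ∉ {*} so X won't extend; reduce S -> X
Action: reduce (S -> X)


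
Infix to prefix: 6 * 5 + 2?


left-to-right (same/higher precedence on left): tree is (+ (* 6 5) 2)
Prefix: + * 6 5 2


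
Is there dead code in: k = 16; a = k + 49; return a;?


k is read by a's definition; a is returned
No dead code


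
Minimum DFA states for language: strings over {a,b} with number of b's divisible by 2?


Track (count of b) mod 2: states 0..1, accept at 0
Minimal DFA: 2 states


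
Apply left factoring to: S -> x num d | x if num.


Common prefix: 'x'
Factored: S -> x S', S' -> num d | if num


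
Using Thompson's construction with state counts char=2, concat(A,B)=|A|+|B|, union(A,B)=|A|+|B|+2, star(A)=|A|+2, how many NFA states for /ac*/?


Syntax tree has 2 char leaf(s), 0 union(s), 1 star(s)
chars contribute 2×2 = 4; each union adds +2; each star adds +2
Total: 4 + 0 + 2 = 6 states


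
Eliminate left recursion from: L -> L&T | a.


Left-recursive alternatives: L&T; non-recursive: a
Introduce L': L -> aL', L' -> &TL' | ε


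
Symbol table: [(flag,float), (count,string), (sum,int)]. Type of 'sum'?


Lookup 'sum' → type int


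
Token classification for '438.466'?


Pattern: digits with a decimal point
Type: FLOAT_LITERAL


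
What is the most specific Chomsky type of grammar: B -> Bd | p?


Left-linear: every RHS is a terminal or one nonterminal followed by a terminal
Classification: Type 3 (Regular)


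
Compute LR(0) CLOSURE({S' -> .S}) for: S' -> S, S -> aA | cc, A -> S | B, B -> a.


Start: S' -> .S
For each item with dot before a nonterminal B, add B -> .γ for every B-production
Closure: [S' -> .S, S -> .aA, S -> .cc]


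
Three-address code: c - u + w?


Break into single-operator statements:
t1 = c - u
t2 = t1 + w


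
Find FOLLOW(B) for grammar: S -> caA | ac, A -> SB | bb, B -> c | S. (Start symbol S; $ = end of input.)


$ ∈ FOLLOW(S). For each A -> αBβ: add FIRST(β)\{ε} to FOLLOW(B); if β nullable, add FOLLOW(A).
FOLLOW(B) = {$, a, c}


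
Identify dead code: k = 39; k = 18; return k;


first assignment to k is overwritten before any read
Dead: 'k = 39'


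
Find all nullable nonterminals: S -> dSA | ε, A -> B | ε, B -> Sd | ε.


A nonterminal is nullable iff some alternative derives ε (directly, or every symbol in it is nullable)
Nullable: {A, B, S}


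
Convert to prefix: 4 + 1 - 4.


left-to-right (same/higher precedence on left): tree is (- (+ 4 1) 4)
Prefix: - + 4 1 4


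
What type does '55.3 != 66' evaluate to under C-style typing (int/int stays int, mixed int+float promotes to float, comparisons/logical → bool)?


Operand types: float != int
Rule: comparison yields bool
Result type: bool


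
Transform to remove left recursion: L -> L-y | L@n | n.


Left-recursive alternatives: L-y, L@n; non-recursive: n
Introduce L': L -> nL', L' -> -yL' | @nL' | ε


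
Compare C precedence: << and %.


'%' is multiplicative (level 10); '<<' is shift (level 8)
Higher level binds tighter
'%' has higher precedence than '<<'


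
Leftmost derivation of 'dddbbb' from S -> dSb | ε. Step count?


Derivation: S => dSb => ddSbb => dddSbbb => dddbbb
Steps: 4


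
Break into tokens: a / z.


Scan left to right, longest-match per lexeme
Tokens: ID(a), OP(/), ID(z)


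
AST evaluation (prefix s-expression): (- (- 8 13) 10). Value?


Evaluate inner: (- 8 13) = -5
Evaluate root: (- -5 10) = -15
Result: -15


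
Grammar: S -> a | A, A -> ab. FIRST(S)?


Per alternative of S: FIRST(a) = {a}; FIRST(A) = {a}
FIRST(S) = {a}


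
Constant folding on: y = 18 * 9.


18 * 9 = 162 at compile time
Optimized: y = 162


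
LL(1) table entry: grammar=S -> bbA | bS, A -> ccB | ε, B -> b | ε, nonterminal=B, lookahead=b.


For [B, b]: 'b' ∈ FIRST(b)
Entry: B -> b


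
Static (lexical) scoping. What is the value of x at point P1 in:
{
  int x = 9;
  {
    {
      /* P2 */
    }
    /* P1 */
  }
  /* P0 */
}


P1's block does not declare x; resolves to the enclosing declaration at depth 0
x = 9


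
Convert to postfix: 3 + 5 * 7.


* has higher precedence, evaluate 5*7 first
Postfix: 3 5 7 * +


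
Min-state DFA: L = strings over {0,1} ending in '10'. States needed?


Track the longest suffix of input matching a prefix of '10': 3 classes (prefixes of length 0..2)
Minimal DFA: 3 states


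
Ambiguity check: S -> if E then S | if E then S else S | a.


dangling else: 'if E then if E then a else a' parses two ways
Ambiguous
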